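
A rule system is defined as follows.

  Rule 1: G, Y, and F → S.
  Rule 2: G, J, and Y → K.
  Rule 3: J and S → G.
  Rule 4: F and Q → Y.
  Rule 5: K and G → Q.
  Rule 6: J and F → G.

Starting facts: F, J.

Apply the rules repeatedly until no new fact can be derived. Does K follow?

K would need G, J, and Y (Rule 2), but Y is never established.

No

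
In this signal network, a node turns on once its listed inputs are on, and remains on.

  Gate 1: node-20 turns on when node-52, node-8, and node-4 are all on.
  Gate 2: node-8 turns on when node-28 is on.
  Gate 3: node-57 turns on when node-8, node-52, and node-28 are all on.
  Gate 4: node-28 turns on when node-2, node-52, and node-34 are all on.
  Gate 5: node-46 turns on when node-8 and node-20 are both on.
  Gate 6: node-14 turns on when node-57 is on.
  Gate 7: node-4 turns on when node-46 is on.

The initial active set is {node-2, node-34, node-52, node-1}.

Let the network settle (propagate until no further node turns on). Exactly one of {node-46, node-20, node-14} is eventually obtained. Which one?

node-14

node-2, node-52, and node-34 are on, so node-28 turns on (Gate 4).
node-28 is on, so node-8 turns on (Gate 2).
node-8, node-52, and node-28 are on, so node-57 turns on (Gate 3).
node-57 is on, so node-14 turns on (Gate 6).
node-46 would need node-8 and node-20 (Gate 5), but node-20 never turns on. node-20 would need node-52, node-8, and node-4 (Gate 1), but node-4 never turns on.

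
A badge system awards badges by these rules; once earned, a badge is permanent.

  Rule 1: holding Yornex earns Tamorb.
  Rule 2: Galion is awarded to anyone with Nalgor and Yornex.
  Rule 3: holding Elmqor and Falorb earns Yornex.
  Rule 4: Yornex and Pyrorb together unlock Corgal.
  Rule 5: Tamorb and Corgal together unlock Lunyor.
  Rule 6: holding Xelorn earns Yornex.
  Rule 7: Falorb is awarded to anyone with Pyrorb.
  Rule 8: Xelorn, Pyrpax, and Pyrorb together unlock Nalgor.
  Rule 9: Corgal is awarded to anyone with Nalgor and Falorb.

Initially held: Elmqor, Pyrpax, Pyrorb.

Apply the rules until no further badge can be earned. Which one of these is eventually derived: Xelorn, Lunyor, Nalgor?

With Pyrorb, Falorb is earned (Rule 7).
With Elmqor and Falorb, Yornex is earned (Rule 3).
With Yornex, Tamorb is earned (Rule 1).
With Yornex and Pyrorb, Corgal is earned (Rule 4).
With Tamorb and Corgal, Lunyor is earned (Rule 5).
Nalgor would need Xelorn, Pyrpax, and Pyrorb (Rule 8), but Xelorn is never earned. No rule produces Xelorn, and it is not given.

Lunyor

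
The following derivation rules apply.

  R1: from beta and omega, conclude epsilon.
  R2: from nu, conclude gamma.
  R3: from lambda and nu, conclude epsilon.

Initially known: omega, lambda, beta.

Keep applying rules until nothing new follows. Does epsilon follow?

Yes

From beta and omega, R1 gives epsilon.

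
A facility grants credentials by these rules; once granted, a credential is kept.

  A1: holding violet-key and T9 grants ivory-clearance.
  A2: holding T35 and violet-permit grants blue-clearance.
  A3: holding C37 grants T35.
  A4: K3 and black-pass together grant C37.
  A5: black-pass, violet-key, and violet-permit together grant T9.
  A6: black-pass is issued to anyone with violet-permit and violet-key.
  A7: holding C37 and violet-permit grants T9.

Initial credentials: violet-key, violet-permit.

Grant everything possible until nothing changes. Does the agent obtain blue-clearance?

No

blue-clearance would need T35 and violet-permit (A2), but T35 is never granted.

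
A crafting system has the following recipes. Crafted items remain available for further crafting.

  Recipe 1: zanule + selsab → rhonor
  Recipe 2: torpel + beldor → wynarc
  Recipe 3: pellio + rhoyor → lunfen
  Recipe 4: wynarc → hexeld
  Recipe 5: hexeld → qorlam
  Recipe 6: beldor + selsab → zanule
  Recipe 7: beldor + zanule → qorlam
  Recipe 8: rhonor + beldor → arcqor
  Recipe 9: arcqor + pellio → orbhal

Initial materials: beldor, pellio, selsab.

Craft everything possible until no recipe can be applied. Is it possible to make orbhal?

Yes

beldor + selsab → zanule (Recipe 6).
zanule + selsab → rhonor (Recipe 1).
rhonor + beldor → arcqor (Recipe 8).
arcqor + pellio → orbhal (Recipe 9).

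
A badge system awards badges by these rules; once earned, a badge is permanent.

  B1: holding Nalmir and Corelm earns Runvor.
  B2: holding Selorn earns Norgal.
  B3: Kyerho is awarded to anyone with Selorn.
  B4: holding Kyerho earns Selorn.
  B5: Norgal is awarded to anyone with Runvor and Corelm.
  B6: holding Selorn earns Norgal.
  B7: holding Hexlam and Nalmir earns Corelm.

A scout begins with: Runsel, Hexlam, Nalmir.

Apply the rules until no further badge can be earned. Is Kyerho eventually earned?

Kyerho would need Selorn (B3), but Selorn is never earned.

No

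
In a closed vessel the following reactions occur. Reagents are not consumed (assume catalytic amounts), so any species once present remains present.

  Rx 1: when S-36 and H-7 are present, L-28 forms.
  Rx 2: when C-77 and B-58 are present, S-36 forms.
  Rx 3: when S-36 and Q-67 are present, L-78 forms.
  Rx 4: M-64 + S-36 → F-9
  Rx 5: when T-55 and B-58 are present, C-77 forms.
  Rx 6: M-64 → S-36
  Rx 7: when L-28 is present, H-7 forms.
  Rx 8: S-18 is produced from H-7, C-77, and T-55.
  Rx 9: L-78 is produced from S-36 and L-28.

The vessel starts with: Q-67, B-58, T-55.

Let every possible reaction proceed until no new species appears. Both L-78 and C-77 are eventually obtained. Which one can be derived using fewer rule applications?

C-77

C-77: T-55 and B-58 present → C-77 forms (Rx 5). [1 rule application]
L-78: T-55 and B-58 present → C-77 forms (Rx 5). C-77 and B-58 present → S-36 forms (Rx 2). S-36 and Q-67 present → L-78 forms (Rx 3). [3 rule applications]
C-77 needs fewer.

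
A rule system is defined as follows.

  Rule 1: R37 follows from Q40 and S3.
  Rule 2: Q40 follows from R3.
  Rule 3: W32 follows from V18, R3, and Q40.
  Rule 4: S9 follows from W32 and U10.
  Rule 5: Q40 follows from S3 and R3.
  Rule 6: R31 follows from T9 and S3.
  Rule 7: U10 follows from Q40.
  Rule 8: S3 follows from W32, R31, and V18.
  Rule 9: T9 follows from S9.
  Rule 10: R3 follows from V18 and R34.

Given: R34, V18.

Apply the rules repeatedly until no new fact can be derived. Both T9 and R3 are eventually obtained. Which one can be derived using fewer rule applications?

R3: From V18 and R34, Rule 10 gives R3. [1 rule application]
T9: From V18 and R34, Rule 10 gives R3. From R3, Rule 2 gives Q40. From V18, R3, and Q40, Rule 3 gives W32. Q40 holds, so U10 follows (Rule 7). From W32 and U10, Rule 4 gives S9. From S9, Rule 9 gives T9. [6 rule applications]
R3 needs fewer.

R3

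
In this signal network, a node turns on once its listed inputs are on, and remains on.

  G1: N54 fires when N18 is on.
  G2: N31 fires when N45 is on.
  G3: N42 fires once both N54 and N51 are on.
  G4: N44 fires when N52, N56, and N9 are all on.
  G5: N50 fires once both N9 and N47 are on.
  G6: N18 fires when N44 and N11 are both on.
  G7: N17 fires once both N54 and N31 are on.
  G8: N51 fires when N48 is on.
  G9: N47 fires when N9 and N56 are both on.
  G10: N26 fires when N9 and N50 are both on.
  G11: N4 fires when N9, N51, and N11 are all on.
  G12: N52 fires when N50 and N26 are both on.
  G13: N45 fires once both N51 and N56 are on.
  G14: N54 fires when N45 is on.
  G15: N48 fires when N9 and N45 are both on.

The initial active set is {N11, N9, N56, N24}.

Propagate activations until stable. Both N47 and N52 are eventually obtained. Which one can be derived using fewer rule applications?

N47

N47: N9 and N56 are on, so N47 fires (G9). [1 rule application]
N52: N9 and N56 are on, so N47 fires (G9). N9 and N47 are on, so N50 fires (G5). N9 and N50 are on, so N26 fires (G10). N50 and N26 are on, so N52 fires (G12). [4 rule applications]
N47 needs fewer.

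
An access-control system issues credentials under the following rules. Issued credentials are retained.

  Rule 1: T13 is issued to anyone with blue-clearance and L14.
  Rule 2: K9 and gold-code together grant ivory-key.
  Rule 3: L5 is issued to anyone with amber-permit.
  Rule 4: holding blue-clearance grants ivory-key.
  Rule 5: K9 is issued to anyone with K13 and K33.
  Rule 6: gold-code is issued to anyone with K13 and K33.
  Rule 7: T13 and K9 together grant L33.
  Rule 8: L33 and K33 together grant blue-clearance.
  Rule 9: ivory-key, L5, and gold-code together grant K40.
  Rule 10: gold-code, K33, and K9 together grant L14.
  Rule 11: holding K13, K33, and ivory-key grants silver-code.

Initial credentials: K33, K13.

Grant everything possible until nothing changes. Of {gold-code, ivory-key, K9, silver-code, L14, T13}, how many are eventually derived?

Holding K13 and K33 grants K9 (Rule 5).
Holding K13 and K33 grants gold-code (Rule 6).
Holding gold-code, K33, and K9 grants L14 (Rule 10).
Holding K9 and gold-code grants ivory-key (Rule 2).
Holding K13, K33, and ivory-key grants silver-code (Rule 11).
gold-code: reached.
ivory-key: reached.
K9: reached.
silver-code: reached.
L14: reached.
T13 would need blue-clearance and L14 (Rule 1), but blue-clearance is never granted.
Reached: gold-code, ivory-key, K9, silver-code, and L14 — 5 of the 6.

5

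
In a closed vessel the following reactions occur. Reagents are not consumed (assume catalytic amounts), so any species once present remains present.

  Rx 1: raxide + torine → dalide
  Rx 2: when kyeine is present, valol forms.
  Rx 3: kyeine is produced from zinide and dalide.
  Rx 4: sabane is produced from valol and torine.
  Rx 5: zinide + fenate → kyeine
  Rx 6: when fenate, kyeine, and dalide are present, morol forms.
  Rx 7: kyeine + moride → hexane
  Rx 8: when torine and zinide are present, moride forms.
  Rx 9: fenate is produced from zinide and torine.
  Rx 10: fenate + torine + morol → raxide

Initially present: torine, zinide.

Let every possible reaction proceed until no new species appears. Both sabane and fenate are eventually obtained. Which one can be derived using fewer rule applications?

fenate: zinide and torine present → fenate forms (Rx 9). [1 rule application]
sabane: zinide and torine present → fenate forms (Rx 9). zinide and fenate present → kyeine forms (Rx 5). kyeine present → valol forms (Rx 2). valol and torine present → sabane forms (Rx 4). [4 rule applications]
fenate needs fewer.

fenate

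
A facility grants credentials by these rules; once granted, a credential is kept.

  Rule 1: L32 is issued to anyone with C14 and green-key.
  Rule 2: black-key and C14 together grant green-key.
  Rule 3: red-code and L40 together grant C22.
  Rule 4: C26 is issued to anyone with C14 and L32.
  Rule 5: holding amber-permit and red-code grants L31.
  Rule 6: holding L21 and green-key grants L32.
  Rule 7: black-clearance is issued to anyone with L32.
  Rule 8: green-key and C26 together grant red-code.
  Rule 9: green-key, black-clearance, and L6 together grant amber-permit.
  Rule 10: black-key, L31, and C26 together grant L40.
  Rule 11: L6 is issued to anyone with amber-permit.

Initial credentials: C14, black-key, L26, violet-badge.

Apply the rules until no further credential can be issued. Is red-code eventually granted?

Holding black-key and C14 grants green-key (Rule 2).
Holding C14 and green-key grants L32 (Rule 1).
Holding C14 and L32 grants C26 (Rule 4).
Holding green-key and C26 grants red-code (Rule 8).

Yes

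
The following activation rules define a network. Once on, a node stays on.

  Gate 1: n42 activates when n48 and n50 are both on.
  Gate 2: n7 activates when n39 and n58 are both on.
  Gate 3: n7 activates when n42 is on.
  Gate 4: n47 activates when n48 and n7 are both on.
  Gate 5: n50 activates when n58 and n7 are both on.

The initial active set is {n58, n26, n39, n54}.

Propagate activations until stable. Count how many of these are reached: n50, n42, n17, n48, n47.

n39 and n58 are on, so n7 activates (Gate 2).
Gate 5: n58 and n7 on → n50 on.
n50: reached.
n42 would need n48 and n50 (Gate 1), but n48 never turns on.
No rule produces n17, and it is not given.
No rule produces n48, and it is not given.
n47 would need n48 and n7 (Gate 4), but n48 never turns on.
Reached: n50 — 1 of the 5.

1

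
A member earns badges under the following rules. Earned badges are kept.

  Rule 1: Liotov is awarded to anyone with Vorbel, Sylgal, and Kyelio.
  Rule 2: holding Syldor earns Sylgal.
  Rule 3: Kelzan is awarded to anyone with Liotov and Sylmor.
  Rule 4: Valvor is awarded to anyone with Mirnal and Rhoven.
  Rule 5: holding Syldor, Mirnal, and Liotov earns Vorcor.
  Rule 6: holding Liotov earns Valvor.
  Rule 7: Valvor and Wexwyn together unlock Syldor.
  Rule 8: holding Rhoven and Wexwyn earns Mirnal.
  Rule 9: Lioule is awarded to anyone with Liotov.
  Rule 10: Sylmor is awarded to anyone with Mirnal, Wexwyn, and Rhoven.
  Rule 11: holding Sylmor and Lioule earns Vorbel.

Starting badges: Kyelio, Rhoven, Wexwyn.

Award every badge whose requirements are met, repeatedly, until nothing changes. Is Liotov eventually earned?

No

Liotov would need Vorbel, Sylgal, and Kyelio (Rule 1), but Vorbel is never earned.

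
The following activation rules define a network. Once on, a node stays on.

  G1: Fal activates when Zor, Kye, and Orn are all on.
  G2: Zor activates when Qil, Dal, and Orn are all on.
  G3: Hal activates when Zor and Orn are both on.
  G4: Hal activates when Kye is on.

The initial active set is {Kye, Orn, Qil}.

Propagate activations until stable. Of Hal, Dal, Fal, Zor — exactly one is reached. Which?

Hal

G4: Kye on → Hal on.
Fal would need Zor, Kye, and Orn (G1), but Zor never turns on. Zor would need Qil, Dal, and Orn (G2), but Dal never turns on. No rule produces Dal, and it is not given.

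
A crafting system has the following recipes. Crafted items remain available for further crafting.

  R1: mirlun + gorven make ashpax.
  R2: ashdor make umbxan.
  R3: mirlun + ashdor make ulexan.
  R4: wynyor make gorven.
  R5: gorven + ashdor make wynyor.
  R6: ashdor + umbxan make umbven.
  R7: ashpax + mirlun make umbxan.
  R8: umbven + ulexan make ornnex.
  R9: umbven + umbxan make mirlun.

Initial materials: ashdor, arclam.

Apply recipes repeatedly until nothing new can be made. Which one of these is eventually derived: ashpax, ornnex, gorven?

ashdor → umbxan (R2).
Using R6, ashdor and umbxan make umbven.
Using R9, umbven and umbxan make mirlun.
mirlun + ashdor → ulexan (R3).
umbven + ulexan → ornnex (R8).
ashpax would need mirlun and gorven (R1), but gorven is never obtained. gorven would need wynyor (R4), but wynyor is never obtained.

ornnex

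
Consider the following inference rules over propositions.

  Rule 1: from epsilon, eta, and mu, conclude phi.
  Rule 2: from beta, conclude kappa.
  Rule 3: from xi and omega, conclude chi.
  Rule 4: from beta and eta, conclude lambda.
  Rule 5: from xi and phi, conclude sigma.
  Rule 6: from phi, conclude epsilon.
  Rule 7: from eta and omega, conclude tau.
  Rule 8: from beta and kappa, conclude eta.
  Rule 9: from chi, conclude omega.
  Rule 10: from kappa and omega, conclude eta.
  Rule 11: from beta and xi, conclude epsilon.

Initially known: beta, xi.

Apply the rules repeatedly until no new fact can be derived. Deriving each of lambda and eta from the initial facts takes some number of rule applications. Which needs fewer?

eta: beta holds, so kappa follows (Rule 2). beta and kappa hold, so eta follows (Rule 8). [2 rule applications]
lambda: From beta, Rule 2 gives kappa. beta and kappa hold, so eta follows (Rule 8). beta and eta hold, so lambda follows (Rule 4). [3 rule applications]
eta needs fewer.

eta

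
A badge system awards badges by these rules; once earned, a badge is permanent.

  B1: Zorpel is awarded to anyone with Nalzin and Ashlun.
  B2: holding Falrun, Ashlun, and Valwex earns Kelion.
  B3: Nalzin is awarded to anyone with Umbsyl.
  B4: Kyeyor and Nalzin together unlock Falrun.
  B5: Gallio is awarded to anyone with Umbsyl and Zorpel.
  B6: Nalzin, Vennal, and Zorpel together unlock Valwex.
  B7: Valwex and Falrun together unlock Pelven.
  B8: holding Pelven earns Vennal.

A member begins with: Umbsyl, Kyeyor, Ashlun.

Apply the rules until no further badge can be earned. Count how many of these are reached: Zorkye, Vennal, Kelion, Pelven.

No rule produces Zorkye, and it is not given.
Vennal would need Pelven (B8), but Pelven is never earned.
Kelion would need Falrun, Ashlun, and Valwex (B2), but Valwex is never earned.
Pelven would need Valwex and Falrun (B7), but Valwex is never earned.
None of the 4 are reached.

0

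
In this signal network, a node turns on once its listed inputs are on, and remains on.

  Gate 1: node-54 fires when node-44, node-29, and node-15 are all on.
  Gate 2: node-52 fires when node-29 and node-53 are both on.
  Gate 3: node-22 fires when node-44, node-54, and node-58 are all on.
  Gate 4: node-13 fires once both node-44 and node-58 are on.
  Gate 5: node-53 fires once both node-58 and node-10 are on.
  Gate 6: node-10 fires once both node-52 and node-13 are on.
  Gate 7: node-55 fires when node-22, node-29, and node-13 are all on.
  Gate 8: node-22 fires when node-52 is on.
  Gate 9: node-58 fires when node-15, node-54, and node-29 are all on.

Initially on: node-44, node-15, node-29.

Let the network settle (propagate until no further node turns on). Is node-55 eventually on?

Yes

node-44, node-29, and node-15 are on, so node-54 fires (Gate 1).
Gate 9: node-15, node-54, and node-29 on → node-58 on.
node-44, node-54, and node-58 are on, so node-22 fires (Gate 3).
node-44 and node-58 are on, so node-13 fires (Gate 4).
Gate 7: node-22, node-29, and node-13 on → node-55 on.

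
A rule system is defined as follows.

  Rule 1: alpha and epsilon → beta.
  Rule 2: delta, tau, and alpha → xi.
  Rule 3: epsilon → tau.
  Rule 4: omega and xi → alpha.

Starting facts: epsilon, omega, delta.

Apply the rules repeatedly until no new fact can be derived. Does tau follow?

epsilon holds, so tau follows (Rule 3).

Yes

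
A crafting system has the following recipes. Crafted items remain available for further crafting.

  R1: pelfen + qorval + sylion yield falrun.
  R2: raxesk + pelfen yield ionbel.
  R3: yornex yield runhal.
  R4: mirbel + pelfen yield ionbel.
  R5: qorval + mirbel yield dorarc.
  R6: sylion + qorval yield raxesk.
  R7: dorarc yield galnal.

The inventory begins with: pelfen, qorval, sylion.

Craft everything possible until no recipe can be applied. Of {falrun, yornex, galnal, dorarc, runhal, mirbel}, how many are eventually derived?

1

pelfen + qorval + sylion → falrun (R1).
falrun: reached.
No rule produces yornex, and it is not given.
galnal would need dorarc (R7), but dorarc is never obtained.
dorarc would need qorval and mirbel (R5), but mirbel is never obtained.
runhal would need yornex (R3), but yornex is never obtained.
No rule produces mirbel, and it is not given.
Reached: falrun — 1 of the 6.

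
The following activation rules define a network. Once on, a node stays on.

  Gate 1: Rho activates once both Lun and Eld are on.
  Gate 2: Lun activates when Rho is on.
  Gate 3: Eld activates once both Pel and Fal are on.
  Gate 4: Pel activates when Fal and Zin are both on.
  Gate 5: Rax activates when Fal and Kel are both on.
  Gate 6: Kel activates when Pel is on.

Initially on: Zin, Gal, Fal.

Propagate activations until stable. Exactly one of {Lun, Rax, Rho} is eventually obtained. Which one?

Fal and Zin are on, so Pel activates (Gate 4).
Pel is on, so Kel activates (Gate 6).
Gate 5: Fal and Kel on → Rax on.
Lun would need Rho (Gate 2), but Rho never turns on. Rho would need Lun and Eld (Gate 1), but Lun never turns on.

Rax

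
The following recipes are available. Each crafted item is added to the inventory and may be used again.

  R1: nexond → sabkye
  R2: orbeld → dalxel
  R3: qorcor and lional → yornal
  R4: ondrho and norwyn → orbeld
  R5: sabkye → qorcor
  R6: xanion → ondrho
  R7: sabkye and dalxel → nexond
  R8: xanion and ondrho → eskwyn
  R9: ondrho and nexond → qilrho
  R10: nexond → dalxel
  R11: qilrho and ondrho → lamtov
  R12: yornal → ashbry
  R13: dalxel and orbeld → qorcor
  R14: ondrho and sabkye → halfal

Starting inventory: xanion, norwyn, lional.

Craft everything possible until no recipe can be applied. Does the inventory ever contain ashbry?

xanion → ondrho (R6).
Using R4, ondrho and norwyn make orbeld.
orbeld → dalxel (R2).
dalxel and orbeld → qorcor (R13).
qorcor and lional → yornal (R3).
yornal → ashbry (R12).

Yes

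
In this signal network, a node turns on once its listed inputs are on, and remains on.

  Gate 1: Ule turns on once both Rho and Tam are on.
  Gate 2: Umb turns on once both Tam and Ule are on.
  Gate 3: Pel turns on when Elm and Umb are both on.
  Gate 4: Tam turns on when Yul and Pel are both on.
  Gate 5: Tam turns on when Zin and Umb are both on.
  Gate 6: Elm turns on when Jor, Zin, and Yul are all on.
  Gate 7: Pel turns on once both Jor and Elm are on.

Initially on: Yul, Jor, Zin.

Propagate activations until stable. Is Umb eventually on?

No

Umb would need Tam and Ule (Gate 2), but Ule never turns on.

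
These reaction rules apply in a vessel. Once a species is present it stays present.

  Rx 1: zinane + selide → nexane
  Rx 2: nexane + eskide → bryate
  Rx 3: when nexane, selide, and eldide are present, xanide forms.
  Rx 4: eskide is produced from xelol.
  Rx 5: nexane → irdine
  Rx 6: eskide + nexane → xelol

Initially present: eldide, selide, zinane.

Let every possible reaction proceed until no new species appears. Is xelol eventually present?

No

xelol would need eskide and nexane (Rx 6), but eskide never forms.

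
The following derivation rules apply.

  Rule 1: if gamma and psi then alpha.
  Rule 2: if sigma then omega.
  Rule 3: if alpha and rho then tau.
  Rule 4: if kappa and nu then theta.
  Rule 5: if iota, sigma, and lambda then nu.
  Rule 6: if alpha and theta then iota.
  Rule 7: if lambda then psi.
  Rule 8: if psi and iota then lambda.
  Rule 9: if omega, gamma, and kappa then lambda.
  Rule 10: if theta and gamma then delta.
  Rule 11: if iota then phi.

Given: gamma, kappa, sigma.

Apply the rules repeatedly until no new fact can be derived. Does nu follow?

nu would need iota, sigma, and lambda (Rule 5), but iota is never established.

No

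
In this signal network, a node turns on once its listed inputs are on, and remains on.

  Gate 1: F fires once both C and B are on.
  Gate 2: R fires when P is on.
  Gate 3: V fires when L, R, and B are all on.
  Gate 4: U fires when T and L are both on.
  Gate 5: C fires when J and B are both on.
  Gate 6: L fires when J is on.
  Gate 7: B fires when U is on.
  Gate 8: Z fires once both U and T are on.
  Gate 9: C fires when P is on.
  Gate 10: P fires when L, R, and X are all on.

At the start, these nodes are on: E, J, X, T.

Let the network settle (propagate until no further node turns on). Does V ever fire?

No

V would need L, R, and B (Gate 3), but R never turns on.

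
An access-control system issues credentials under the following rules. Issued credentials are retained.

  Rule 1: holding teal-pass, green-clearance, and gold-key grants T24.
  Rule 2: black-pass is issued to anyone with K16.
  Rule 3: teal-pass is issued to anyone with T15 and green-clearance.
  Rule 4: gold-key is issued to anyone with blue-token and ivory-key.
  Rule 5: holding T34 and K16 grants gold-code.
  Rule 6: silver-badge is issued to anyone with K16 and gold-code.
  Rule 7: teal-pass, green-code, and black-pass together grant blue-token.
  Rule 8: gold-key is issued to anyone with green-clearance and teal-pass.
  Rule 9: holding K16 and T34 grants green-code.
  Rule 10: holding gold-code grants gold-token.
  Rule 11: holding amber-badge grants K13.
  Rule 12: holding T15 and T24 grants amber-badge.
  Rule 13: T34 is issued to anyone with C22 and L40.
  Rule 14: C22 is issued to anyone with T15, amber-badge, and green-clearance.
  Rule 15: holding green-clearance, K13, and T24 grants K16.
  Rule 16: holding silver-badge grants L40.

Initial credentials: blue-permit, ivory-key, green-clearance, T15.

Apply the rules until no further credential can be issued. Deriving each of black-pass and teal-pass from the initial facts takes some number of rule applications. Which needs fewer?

teal-pass: Holding T15 and green-clearance grants teal-pass (Rule 3). [1 rule application]
black-pass: Holding T15 and green-clearance grants teal-pass (Rule 3). Holding green-clearance and teal-pass grants gold-key (Rule 8). Holding teal-pass, green-clearance, and gold-key grants T24 (Rule 1). Holding T15 and T24 grants amber-badge (Rule 12). Holding amber-badge grants K13 (Rule 11). Holding green-clearance, K13, and T24 grants K16 (Rule 15). Holding K16 grants black-pass (Rule 2). [7 rule applications]
teal-pass needs fewer.

teal-pass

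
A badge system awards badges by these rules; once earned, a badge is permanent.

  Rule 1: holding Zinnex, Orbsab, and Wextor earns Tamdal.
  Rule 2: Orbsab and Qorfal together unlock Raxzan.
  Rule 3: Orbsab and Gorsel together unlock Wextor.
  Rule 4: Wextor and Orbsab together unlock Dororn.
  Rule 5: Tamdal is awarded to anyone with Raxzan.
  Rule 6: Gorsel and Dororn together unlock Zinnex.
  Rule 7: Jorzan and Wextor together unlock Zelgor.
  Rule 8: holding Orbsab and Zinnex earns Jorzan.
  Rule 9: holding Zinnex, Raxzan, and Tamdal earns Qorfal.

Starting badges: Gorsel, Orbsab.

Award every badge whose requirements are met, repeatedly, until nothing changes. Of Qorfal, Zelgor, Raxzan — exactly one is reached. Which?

Zelgor

With Orbsab and Gorsel, Wextor is earned (Rule 3).
With Wextor and Orbsab, Dororn is earned (Rule 4).
With Gorsel and Dororn, Zinnex is earned (Rule 6).
With Orbsab and Zinnex, Jorzan is earned (Rule 8).
With Jorzan and Wextor, Zelgor is earned (Rule 7).
Raxzan would need Orbsab and Qorfal (Rule 2), but Qorfal is never earned. Qorfal would need Zinnex, Raxzan, and Tamdal (Rule 9), but Raxzan is never earned.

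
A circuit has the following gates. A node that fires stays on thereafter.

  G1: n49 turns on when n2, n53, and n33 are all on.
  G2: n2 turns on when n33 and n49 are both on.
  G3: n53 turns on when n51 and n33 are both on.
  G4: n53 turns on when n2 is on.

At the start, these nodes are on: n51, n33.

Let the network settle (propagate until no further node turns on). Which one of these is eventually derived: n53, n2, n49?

n53

n51 and n33 are on, so n53 turns on (G3).
n2 would need n33 and n49 (G2), but n49 never turns on. n49 would need n2, n53, and n33 (G1), but n2 never turns on.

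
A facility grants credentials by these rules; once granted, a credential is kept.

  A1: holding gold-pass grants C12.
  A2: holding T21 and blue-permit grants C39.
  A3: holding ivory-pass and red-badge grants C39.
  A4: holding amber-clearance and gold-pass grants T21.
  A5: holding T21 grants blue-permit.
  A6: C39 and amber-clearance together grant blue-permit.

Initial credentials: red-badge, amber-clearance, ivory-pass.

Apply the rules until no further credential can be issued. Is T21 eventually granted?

T21 would need amber-clearance and gold-pass (A4), but gold-pass is never granted.

No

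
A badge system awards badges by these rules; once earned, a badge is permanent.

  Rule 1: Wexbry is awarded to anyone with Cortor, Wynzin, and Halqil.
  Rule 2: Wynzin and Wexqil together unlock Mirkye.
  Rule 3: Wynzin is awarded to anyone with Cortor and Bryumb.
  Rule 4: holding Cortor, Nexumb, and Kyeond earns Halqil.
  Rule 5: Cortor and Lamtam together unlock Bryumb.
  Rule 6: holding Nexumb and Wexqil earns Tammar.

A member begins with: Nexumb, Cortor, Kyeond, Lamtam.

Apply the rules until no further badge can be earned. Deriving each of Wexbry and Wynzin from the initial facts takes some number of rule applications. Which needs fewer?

Wynzin

Wynzin: With Cortor and Lamtam, Bryumb is earned (Rule 5). With Cortor and Bryumb, Wynzin is earned (Rule 3). [2 rule applications]
Wexbry: With Cortor, Nexumb, and Kyeond, Halqil is earned (Rule 4). With Cortor and Lamtam, Bryumb is earned (Rule 5). With Cortor and Bryumb, Wynzin is earned (Rule 3). With Cortor, Wynzin, and Halqil, Wexbry is earned (Rule 1). [4 rule applications]
Wynzin needs fewer.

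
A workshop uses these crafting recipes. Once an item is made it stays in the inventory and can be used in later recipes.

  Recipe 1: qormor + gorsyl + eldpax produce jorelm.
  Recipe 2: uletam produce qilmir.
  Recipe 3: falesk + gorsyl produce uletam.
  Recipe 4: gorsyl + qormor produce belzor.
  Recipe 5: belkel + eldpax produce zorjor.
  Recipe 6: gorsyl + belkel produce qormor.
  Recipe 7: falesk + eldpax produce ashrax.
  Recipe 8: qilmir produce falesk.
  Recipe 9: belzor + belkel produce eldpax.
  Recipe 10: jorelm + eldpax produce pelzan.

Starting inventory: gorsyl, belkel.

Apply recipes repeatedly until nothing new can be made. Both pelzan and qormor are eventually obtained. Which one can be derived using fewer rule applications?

qormor

qormor: gorsyl + belkel → qormor (Recipe 6). [1 rule application]
pelzan: gorsyl + belkel → qormor (Recipe 6). Using Recipe 4, gorsyl and qormor make belzor. Using Recipe 9, belzor and belkel make eldpax. Using Recipe 1, qormor, gorsyl, and eldpax make jorelm. Using Recipe 10, jorelm and eldpax make pelzan. [5 rule applications]
qormor needs fewer.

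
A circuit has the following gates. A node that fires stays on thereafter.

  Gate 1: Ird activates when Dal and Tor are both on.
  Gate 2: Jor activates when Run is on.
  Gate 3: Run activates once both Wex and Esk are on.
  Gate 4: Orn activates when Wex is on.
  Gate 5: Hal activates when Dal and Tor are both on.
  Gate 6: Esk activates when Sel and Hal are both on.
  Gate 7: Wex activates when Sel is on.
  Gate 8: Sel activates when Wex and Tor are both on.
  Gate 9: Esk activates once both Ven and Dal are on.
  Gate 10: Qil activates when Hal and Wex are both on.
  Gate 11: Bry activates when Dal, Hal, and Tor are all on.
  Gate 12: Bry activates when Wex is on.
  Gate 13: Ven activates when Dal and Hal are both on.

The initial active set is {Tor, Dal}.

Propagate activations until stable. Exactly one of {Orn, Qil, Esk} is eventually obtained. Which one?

Esk

Dal and Tor are on, so Hal activates (Gate 5).
Dal and Hal are on, so Ven activates (Gate 13).
Ven and Dal are on, so Esk activates (Gate 9).
Qil would need Hal and Wex (Gate 10), but Wex never turns on. Orn would need Wex (Gate 4), but Wex never turns on.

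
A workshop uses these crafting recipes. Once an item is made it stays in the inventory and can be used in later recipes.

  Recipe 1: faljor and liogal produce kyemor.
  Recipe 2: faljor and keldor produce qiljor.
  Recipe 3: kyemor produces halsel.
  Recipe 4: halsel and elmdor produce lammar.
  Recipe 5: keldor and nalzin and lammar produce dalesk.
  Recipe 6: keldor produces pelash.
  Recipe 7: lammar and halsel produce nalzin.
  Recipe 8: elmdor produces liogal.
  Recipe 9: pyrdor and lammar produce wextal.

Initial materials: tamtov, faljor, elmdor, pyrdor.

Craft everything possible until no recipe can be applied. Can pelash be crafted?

No

pelash would need keldor (Recipe 6), but keldor is never obtained.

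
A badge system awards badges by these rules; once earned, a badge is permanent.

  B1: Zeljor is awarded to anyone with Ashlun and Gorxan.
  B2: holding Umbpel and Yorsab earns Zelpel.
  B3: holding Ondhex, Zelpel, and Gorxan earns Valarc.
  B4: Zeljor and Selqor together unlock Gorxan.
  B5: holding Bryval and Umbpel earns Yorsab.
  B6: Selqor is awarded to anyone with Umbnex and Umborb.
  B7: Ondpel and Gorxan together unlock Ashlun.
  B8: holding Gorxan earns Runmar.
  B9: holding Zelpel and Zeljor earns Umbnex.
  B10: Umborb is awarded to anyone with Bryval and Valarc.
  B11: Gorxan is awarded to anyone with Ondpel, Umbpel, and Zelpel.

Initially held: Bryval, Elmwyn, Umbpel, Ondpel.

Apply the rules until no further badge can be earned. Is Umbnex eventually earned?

With Bryval and Umbpel, Yorsab is earned (B5).
With Umbpel and Yorsab, Zelpel is earned (B2).
With Ondpel, Umbpel, and Zelpel, Gorxan is earned (B11).
With Ondpel and Gorxan, Ashlun is earned (B7).
With Ashlun and Gorxan, Zeljor is earned (B1).
With Zelpel and Zeljor, Umbnex is earned (B9).

Yes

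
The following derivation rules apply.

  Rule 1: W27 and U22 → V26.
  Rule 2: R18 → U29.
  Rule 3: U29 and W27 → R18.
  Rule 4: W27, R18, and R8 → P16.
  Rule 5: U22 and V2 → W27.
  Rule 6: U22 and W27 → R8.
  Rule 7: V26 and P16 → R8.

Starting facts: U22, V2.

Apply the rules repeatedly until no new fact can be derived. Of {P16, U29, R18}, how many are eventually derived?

P16 would need W27, R18, and R8 (Rule 4), but R18 is never established.
U29 would need R18 (Rule 2), but R18 is never established.
R18 would need U29 and W27 (Rule 3), but U29 is never established.
None of the 3 are reached.

0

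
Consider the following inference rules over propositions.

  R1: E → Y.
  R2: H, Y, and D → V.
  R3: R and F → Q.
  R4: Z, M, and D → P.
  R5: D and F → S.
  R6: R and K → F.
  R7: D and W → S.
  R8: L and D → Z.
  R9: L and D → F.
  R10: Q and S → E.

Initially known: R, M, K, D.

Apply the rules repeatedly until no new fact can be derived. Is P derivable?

No

P would need Z, M, and D (R4), but Z is never established.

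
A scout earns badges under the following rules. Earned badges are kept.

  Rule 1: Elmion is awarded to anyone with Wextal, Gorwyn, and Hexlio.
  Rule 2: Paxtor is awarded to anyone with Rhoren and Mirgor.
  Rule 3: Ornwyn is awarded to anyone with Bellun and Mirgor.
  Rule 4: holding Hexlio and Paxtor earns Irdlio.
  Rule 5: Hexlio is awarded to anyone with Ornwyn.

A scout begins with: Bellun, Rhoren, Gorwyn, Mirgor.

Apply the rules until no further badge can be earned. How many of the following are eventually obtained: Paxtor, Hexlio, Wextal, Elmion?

With Rhoren and Mirgor, Paxtor is earned (Rule 2).
With Bellun and Mirgor, Ornwyn is earned (Rule 3).
With Ornwyn, Hexlio is earned (Rule 5).
Paxtor: reached.
Hexlio: reached.
No rule produces Wextal, and it is not given.
Elmion would need Wextal, Gorwyn, and Hexlio (Rule 1), but Wextal is never earned.
Reached: Paxtor and Hexlio — 2 of the 4.

2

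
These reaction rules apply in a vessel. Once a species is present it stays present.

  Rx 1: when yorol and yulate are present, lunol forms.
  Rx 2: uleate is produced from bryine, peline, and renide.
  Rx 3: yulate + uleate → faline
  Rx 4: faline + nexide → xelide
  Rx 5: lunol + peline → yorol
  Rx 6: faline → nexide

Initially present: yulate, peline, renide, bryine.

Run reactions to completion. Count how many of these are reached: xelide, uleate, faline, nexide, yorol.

4

bryine, peline, and renide present → uleate forms (Rx 2).
yulate and uleate present → faline forms (Rx 3).
faline present → nexide forms (Rx 6).
faline and nexide present → xelide forms (Rx 4).
xelide: reached.
uleate: reached.
faline: reached.
nexide: reached.
yorol would need lunol and peline (Rx 5), but lunol never forms.
Reached: xelide, uleate, faline, and nexide — 4 of the 5.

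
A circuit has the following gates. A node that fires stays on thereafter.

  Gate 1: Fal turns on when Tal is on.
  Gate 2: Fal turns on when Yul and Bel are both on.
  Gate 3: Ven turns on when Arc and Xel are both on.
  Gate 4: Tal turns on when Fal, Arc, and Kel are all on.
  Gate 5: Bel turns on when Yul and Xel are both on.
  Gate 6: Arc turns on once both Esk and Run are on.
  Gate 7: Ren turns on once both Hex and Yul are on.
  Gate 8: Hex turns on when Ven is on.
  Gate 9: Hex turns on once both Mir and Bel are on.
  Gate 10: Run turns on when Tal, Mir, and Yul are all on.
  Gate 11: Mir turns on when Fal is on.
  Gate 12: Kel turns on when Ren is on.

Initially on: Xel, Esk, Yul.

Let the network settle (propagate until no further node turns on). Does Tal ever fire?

No

Tal would need Fal, Arc, and Kel (Gate 4), but Arc never turns on.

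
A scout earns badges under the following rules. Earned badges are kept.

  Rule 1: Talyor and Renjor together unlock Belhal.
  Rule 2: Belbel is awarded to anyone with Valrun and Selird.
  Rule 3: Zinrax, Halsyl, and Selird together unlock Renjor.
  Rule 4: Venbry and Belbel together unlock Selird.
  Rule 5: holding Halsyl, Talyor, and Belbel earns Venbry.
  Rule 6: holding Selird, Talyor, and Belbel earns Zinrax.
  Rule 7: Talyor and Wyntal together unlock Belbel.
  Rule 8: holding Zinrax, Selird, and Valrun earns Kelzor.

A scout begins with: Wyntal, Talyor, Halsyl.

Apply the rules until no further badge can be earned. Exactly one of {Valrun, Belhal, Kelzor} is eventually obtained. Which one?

Belhal

With Talyor and Wyntal, Belbel is earned (Rule 7).
With Halsyl, Talyor, and Belbel, Venbry is earned (Rule 5).
With Venbry and Belbel, Selird is earned (Rule 4).
With Selird, Talyor, and Belbel, Zinrax is earned (Rule 6).
With Zinrax, Halsyl, and Selird, Renjor is earned (Rule 3).
With Talyor and Renjor, Belhal is earned (Rule 1).
No rule produces Valrun, and it is not given. Kelzor would need Zinrax, Selird, and Valrun (Rule 8), but Valrun is never earned.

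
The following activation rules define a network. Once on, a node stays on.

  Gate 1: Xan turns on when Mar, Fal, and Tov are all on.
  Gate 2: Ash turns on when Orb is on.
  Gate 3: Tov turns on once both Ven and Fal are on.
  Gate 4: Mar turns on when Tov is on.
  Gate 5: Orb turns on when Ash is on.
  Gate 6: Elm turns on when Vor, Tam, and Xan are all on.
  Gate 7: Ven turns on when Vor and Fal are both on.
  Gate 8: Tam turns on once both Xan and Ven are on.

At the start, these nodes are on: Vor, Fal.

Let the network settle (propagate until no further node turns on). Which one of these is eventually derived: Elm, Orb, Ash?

Vor and Fal are on, so Ven turns on (Gate 7).
Gate 3: Ven and Fal on → Tov on.
Tov is on, so Mar turns on (Gate 4).
Mar, Fal, and Tov are on, so Xan turns on (Gate 1).
Xan and Ven are on, so Tam turns on (Gate 8).
Vor, Tam, and Xan are on, so Elm turns on (Gate 6).
Ash would need Orb (Gate 2), but Orb never turns on. Orb would need Ash (Gate 5), but Ash never turns on.

Elm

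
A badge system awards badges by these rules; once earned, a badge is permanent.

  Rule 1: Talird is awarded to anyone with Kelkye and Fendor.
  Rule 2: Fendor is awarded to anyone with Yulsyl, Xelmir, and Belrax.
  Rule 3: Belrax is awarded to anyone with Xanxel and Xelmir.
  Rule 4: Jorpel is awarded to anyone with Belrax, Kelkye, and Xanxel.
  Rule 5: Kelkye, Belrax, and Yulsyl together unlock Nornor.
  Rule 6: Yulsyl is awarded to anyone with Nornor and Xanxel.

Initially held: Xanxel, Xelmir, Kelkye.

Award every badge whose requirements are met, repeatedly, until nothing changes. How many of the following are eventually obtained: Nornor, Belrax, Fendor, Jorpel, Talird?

With Xanxel and Xelmir, Belrax is earned (Rule 3).
With Belrax, Kelkye, and Xanxel, Jorpel is earned (Rule 4).
Nornor would need Kelkye, Belrax, and Yulsyl (Rule 5), but Yulsyl is never earned.
Belrax: reached.
Fendor would need Yulsyl, Xelmir, and Belrax (Rule 2), but Yulsyl is never earned.
Jorpel: reached.
Talird would need Kelkye and Fendor (Rule 1), but Fendor is never earned.
Reached: Belrax and Jorpel — 2 of the 5.

2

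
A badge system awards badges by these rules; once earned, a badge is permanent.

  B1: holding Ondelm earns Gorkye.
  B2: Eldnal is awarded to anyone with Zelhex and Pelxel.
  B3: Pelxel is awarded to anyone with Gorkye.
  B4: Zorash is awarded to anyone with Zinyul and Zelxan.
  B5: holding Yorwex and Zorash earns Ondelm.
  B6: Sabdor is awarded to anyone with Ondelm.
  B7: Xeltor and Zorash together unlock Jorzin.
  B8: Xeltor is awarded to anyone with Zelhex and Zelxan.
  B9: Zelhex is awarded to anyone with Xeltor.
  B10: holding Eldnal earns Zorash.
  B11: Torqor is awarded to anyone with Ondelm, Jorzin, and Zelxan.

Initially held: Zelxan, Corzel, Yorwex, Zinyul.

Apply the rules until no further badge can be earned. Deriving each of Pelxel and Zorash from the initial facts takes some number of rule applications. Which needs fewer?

Zorash

Zorash: With Zinyul and Zelxan, Zorash is earned (B4). [1 rule application]
Pelxel: With Zinyul and Zelxan, Zorash is earned (B4). With Yorwex and Zorash, Ondelm is earned (B5). With Ondelm, Gorkye is earned (B1). With Gorkye, Pelxel is earned (B3). [4 rule applications]
Zorash needs fewer.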